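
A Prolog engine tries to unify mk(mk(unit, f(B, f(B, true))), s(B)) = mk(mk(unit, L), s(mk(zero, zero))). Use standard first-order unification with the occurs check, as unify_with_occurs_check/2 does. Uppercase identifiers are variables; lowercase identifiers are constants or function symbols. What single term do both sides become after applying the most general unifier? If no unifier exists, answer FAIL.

Decompose mk/2: mk(unit, f(B, f(B, true))) = mk(unit, L),  s(B) = s(mk(zero, zero)).
Decompose mk/2: unit = unit,  f(B, f(B, true)) = L.
Delete trivial equation unit = unit.
Bind L := f(B, f(B, true)); no other remaining equation mentions L.
Decompose s/1: B = mk(zero, zero).
Bind B := mk(zero, zero). Substituting into the earlier binding gives L := f(mk(zero, zero), f(mk(zero, zero), true)).
Applying the MGU to either side gives mk(mk(unit, f(mk(zero, zero), f(mk(zero, zero), true))), s(mk(zero, zero))).

mk(mk(unit, f(mk(zero, zero), f(mk(zero, zero), true))), s(mk(zero, zero)))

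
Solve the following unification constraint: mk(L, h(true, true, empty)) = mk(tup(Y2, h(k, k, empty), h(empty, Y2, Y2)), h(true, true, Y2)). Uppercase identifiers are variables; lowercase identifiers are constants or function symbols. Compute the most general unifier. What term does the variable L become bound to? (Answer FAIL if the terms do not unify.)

tup(empty, h(k, k, empty), h(empty, empty, empty))

Decompose mk/2: L = tup(Y2, h(k, k, empty), h(empty, Y2, Y2)),  h(true, true, empty) = h(true, true, Y2).
Bind L := tup(Y2, h(k, k, empty), h(empty, Y2, Y2)); no other remaining equation mentions L.
Decompose h/3: true = true,  true = true,  empty = Y2.
Delete trivial equation true = true.
Delete trivial equation true = true.
Bind Y2 := empty. Substituting into the earlier binding gives L := tup(empty, h(k, k, empty), h(empty, empty, empty)).
MGU = { L ↦ tup(empty, h(k, k, empty), h(empty, empty, empty)), Y2 ↦ empty }, so L ↦ tup(empty, h(k, k, empty), h(empty, empty, empty)).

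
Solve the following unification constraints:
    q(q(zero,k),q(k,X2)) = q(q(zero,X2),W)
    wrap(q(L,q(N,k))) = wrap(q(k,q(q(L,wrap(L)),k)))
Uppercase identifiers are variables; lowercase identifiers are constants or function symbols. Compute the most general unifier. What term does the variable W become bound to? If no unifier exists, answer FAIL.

Decompose q/2: q(zero,k) = q(zero,X2),  q(k,X2) = W.
Decompose q/2: zero = zero,  k = X2.
Delete trivial equation zero = zero.
Bind X2 := k; substituting into the one remaining equation that mentions X2 gives: q(k,k) = W.
Bind W := q(k,k); no other remaining equation mentions W.
Decompose wrap/1: q(L,q(N,k)) = q(k,q(q(L,wrap(L)),k)).
Decompose q/2: L = k,  q(N,k) = q(q(L,wrap(L)),k).
Bind L := k; substituting into the remaining equation gives: q(N,k) = q(q(k,wrap(k)),k).
Decompose q/2: N = q(k,wrap(k)),  k = k.
Bind N := q(k,wrap(k)); no other remaining equation mentions N.
Delete trivial equation k = k.
MGU = { X2 -> k, W -> q(k,k), L -> k, N -> q(k,wrap(k)) }, so W -> q(k,k).

q(k,k)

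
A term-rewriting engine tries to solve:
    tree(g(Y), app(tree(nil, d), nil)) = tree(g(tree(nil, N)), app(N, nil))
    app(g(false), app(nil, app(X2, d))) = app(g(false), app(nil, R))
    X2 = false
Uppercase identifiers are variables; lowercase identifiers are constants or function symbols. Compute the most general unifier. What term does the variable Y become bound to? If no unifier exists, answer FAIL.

tree(nil, tree(nil, d))

Decompose tree/2: g(Y) = g(tree(nil, N)),  app(tree(nil, d), nil) = app(N, nil).
Decompose g/1: Y = tree(nil, N).
Bind Y := tree(nil, N); no other remaining equation mentions Y.
Decompose app/2: tree(nil, d) = N,  nil = nil.
Bind N := tree(nil, d); no other remaining equation mentions N. Substituting into the earlier binding gives Y := tree(nil, tree(nil, d)).
Delete trivial equation nil = nil.
Decompose app/2: g(false) = g(false),  app(nil, app(X2, d)) = app(nil, R).
Delete trivial equation g(false) = g(false).
Decompose app/2: nil = nil,  app(X2, d) = R.
Delete trivial equation nil = nil.
Bind R := app(X2, d); no other remaining equation mentions R.
Bind X2 := false. Substituting into the earlier binding gives R := app(false, d).
MGU = { Y := tree(nil, tree(nil, d)), N := tree(nil, d), R := app(false, d), X2 := false }, so Y := tree(nil, tree(nil, d)).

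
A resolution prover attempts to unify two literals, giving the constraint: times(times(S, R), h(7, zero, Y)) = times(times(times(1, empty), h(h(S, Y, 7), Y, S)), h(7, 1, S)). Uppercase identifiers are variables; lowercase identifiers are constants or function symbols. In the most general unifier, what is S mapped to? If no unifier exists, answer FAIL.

FAIL

Decompose times/2: times(S, R) = times(times(1, empty), h(h(S, Y, 7), Y, S)),  h(7, zero, Y) = h(7, 1, S).
Decompose times/2: S = times(1, empty),  R = h(h(S, Y, 7), Y, S).
Bind S := times(1, empty); substituting into the remaining equations gives: R = h(h(times(1, empty), Y, 7), Y, times(1, empty)),  h(7, zero, Y) = h(7, 1, times(1, empty)).
Bind R := h(h(times(1, empty), Y, 7), Y, times(1, empty)); no other remaining equation mentions R.
Decompose h/3: 7 = 7,  zero = 1,  Y = times(1, empty).
Delete trivial equation 7 = 7.
Clash: constants zero and 1 differ; no unifier exists.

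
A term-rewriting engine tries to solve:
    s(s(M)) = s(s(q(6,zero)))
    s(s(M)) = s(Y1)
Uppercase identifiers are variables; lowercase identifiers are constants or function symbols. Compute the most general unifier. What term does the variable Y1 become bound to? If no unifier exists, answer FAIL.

s(q(6,zero))

Decompose s/1: s(M) = s(q(6,zero)).
Decompose s/1: M = q(6,zero).
Bind M := q(6,zero); substituting into the remaining equation gives: s(s(q(6,zero))) = s(Y1).
Decompose s/1: s(q(6,zero)) = Y1.
Bind Y1 := s(q(6,zero)).
MGU = { M ↦ q(6,zero), Y1 ↦ s(q(6,zero)) }, so Y1 ↦ s(q(6,zero)).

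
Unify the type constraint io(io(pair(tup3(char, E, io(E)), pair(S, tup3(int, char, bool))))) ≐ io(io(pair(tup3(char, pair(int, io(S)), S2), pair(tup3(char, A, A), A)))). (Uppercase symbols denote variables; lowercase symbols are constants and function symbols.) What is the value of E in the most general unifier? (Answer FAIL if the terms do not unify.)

Decompose io/1: io(pair(tup3(char, E, io(E)), pair(S, tup3(int, char, bool)))) ≐ io(pair(tup3(char, pair(int, io(S)), S2), pair(tup3(char, A, A), A))).
Decompose io/1: pair(tup3(char, E, io(E)), pair(S, tup3(int, char, bool))) ≐ pair(tup3(char, pair(int, io(S)), S2), pair(tup3(char, A, A), A)).
Decompose pair/2: tup3(char, E, io(E)) ≐ tup3(char, pair(int, io(S)), S2),  pair(S, tup3(int, char, bool)) ≐ pair(tup3(char, A, A), A).
Decompose tup3/3: char ≐ char,  E ≐ pair(int, io(S)),  io(E) ≐ S2.
Delete trivial equation char ≐ char.
Bind E := pair(int, io(S)); substituting into the one remaining equation that mentions E gives: io(pair(int, io(S))) ≐ S2.
Bind S2 := io(pair(int, io(S))); no other remaining equation mentions S2.
Decompose pair/2: S ≐ tup3(char, A, A),  tup3(int, char, bool) ≐ A.
Bind S := tup3(char, A, A); no other remaining equation mentions S. Substituting into the earlier bindings gives E := pair(int, io(tup3(char, A, A))), S2 := io(pair(int, io(tup3(char, A, A)))).
Bind A := tup3(int, char, bool). Substituting into the earlier bindings gives E := pair(int, io(tup3(char, tup3(int, char, bool), tup3(int, char, bool)))), S2 := io(pair(int, io(tup3(char, tup3(int, char, bool), tup3(int, char, bool))))), S := tup3(char, tup3(int, char, bool), tup3(int, char, bool)).
MGU = { E -> pair(int, io(tup3(char, tup3(int, char, bool), tup3(int, char, bool)))), S2 -> io(pair(int, io(tup3(char, tup3(int, char, bool), tup3(int, char, bool))))), S -> tup3(char, tup3(int, char, bool), tup3(int, char, bool)), A -> tup3(int, char, bool) }, so E -> pair(int, io(tup3(char, tup3(int, char, bool), tup3(int, char, bool)))).

pair(int, io(tup3(char, tup3(int, char, bool), tup3(int, char, bool))))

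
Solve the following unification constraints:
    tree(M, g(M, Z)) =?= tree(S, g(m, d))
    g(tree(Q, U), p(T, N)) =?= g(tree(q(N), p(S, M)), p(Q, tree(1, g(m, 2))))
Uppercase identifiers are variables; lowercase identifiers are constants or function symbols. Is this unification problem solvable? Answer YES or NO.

YES

Decompose tree/2: M =?= S,  g(M, Z) =?= g(m, d).
Bind M := S; substituting into the remaining equations gives: g(S, Z) =?= g(m, d),  g(tree(Q, U), p(T, N)) =?= g(tree(q(N), p(S, S)), p(Q, tree(1, g(m, 2)))).
Decompose g/2: S =?= m,  Z =?= d.
Bind S := m; substituting into the one remaining equation that mentions S gives: g(tree(Q, U), p(T, N)) =?= g(tree(q(N), p(m, m)), p(Q, tree(1, g(m, 2)))). Substituting into the earlier binding gives M := m.
Bind Z := d; no other remaining equation mentions Z.
Decompose g/2: tree(Q, U) =?= tree(q(N), p(m, m)),  p(T, N) =?= p(Q, tree(1, g(m, 2))).
Decompose tree/2: Q =?= q(N),  U =?= p(m, m).
Bind Q := q(N); substituting into the one remaining equation that mentions Q gives: p(T, N) =?= p(q(N), tree(1, g(m, 2))).
Bind U := p(m, m); no other remaining equation mentions U.
Decompose p/2: T =?= q(N),  N =?= tree(1, g(m, 2)).
Bind T := q(N); no other remaining equation mentions T.
Bind N := tree(1, g(m, 2)). Substituting into the earlier bindings gives Q := q(tree(1, g(m, 2))), T := q(tree(1, g(m, 2))).
No equations remain and no clash or occurs-check failure arose, so a unifier exists.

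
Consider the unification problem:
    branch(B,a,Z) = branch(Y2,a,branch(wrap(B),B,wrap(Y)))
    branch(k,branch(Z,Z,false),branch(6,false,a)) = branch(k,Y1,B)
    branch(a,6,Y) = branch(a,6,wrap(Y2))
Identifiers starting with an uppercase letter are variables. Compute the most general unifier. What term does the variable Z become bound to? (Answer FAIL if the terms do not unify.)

Decompose branch/3: B = Y2,  a = a,  Z = branch(wrap(B),B,wrap(Y)).
Bind B := Y2; substituting into the 2 remaining equations that mention B gives: Z = branch(wrap(Y2),Y2,wrap(Y)),  branch(k,branch(Z,Z,false),branch(6,false,a)) = branch(k,Y1,Y2).
Delete trivial equation a = a.
Bind Z := branch(wrap(Y2),Y2,wrap(Y)); substituting into the one remaining equation that mentions Z gives: branch(k,branch(branch(wrap(Y2),Y2,wrap(Y)),branch(wrap(Y2),Y2,wrap(Y)),false),branch(6,false,a)) = branch(k,Y1,Y2).
Decompose branch/3: k = k,  branch(branch(wrap(Y2),Y2,wrap(Y)),branch(wrap(Y2),Y2,wrap(Y)),false) = Y1,  branch(6,false,a) = Y2.
Delete trivial equation k = k.
Bind Y1 := branch(branch(wrap(Y2),Y2,wrap(Y)),branch(wrap(Y2),Y2,wrap(Y)),false); no other remaining equation mentions Y1.
Bind Y2 := branch(6,false,a); substituting into the remaining equation gives: branch(a,6,Y) = branch(a,6,wrap(branch(6,false,a))). Substituting into the earlier bindings gives B := branch(6,false,a), Z := branch(wrap(branch(6,false,a)),branch(6,false,a),wrap(Y)), Y1 := branch(branch(wrap(branch(6,false,a)),branch(6,false,a),wrap(Y)),branch(wrap(branch(6,false,a)),branch(6,false,a),wrap(Y)),false).
Decompose branch/3: a = a,  6 = 6,  Y = wrap(branch(6,false,a)).
Delete trivial equation a = a.
Delete trivial equation 6 = 6.
Bind Y := wrap(branch(6,false,a)). Substituting into the earlier bindings gives Z := branch(wrap(branch(6,false,a)),branch(6,false,a),wrap(wrap(branch(6,false,a)))), Y1 := branch(branch(wrap(branch(6,false,a)),branch(6,false,a),wrap(wrap(branch(6,false,a)))),branch(wrap(branch(6,false,a)),branch(6,false,a),wrap(wrap(branch(6,false,a)))),false).
MGU = { B -> branch(6,false,a), Z -> branch(wrap(branch(6,false,a)),branch(6,false,a),wrap(wrap(branch(6,false,a)))), Y1 -> branch(branch(wrap(branch(6,false,a)),branch(6,false,a),wrap(wrap(branch(6,false,a)))),branch(wrap(branch(6,false,a)),branch(6,false,a),wrap(wrap(branch(6,false,a)))),false), Y2 -> branch(6,false,a), Y -> wrap(branch(6,false,a)) }, so Z -> branch(wrap(branch(6,false,a)),branch(6,false,a),wrap(wrap(branch(6,false,a)))).

branch(wrap(branch(6,false,a)),branch(6,false,a),wrap(wrap(branch(6,false,a))))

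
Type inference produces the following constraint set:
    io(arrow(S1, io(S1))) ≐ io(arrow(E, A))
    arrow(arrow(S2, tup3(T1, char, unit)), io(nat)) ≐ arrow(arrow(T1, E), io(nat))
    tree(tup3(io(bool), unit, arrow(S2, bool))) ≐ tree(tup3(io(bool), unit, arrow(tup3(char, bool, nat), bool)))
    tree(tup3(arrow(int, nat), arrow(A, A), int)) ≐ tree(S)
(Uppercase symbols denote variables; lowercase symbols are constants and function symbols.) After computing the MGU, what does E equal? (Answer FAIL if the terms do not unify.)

Decompose io/1: arrow(S1, io(S1)) ≐ arrow(E, A).
Decompose arrow/2: S1 ≐ E,  io(S1) ≐ A.
Bind S1 := E; substituting into the one remaining equation that mentions S1 gives: io(E) ≐ A.
Bind A := io(E); substituting into the one remaining equation that mentions A gives: tree(tup3(arrow(int, nat), arrow(io(E), io(E)), int)) ≐ tree(S).
Decompose arrow/2: arrow(S2, tup3(T1, char, unit)) ≐ arrow(T1, E),  io(nat) ≐ io(nat).
Decompose arrow/2: S2 ≐ T1,  tup3(T1, char, unit) ≐ E.
Bind S2 := T1; substituting into the one remaining equation that mentions S2 gives: tree(tup3(io(bool), unit, arrow(T1, bool))) ≐ tree(tup3(io(bool), unit, arrow(tup3(char, bool, nat), bool))).
Bind E := tup3(T1, char, unit); substituting into the one remaining equation that mentions E gives: tree(tup3(arrow(int, nat), arrow(io(tup3(T1, char, unit)), io(tup3(T1, char, unit))), int)) ≐ tree(S). Substituting into the earlier bindings gives S1 := tup3(T1, char, unit), A := io(tup3(T1, char, unit)).
Delete trivial equation io(nat) ≐ io(nat).
Decompose tree/1: tup3(io(bool), unit, arrow(T1, bool)) ≐ tup3(io(bool), unit, arrow(tup3(char, bool, nat), bool)).
Decompose tup3/3: io(bool) ≐ io(bool),  unit ≐ unit,  arrow(T1, bool) ≐ arrow(tup3(char, bool, nat), bool).
Delete trivial equation io(bool) ≐ io(bool).
Delete trivial equation unit ≐ unit.
Decompose arrow/2: T1 ≐ tup3(char, bool, nat),  bool ≐ bool.
Bind T1 := tup3(char, bool, nat); substituting into the one remaining equation that mentions T1 gives: tree(tup3(arrow(int, nat), arrow(io(tup3(tup3(char, bool, nat), char, unit)), io(tup3(tup3(char, bool, nat), char, unit))), int)) ≐ tree(S). Substituting into the earlier bindings gives S1 := tup3(tup3(char, bool, nat), char, unit), A := io(tup3(tup3(char, bool, nat), char, unit)), S2 := tup3(char, bool, nat), E := tup3(tup3(char, bool, nat), char, unit).
Delete trivial equation bool ≐ bool.
Decompose tree/1: tup3(arrow(int, nat), arrow(io(tup3(tup3(char, bool, nat), char, unit)), io(tup3(tup3(char, bool, nat), char, unit))), int) ≐ S.
Bind S := tup3(arrow(int, nat), arrow(io(tup3(tup3(char, bool, nat), char, unit)), io(tup3(tup3(char, bool, nat), char, unit))), int).
MGU = { S1 := tup3(tup3(char, bool, nat), char, unit), A := io(tup3(tup3(char, bool, nat), char, unit)), S2 := tup3(char, bool, nat), E := tup3(tup3(char, bool, nat), char, unit), T1 := tup3(char, bool, nat), S := tup3(arrow(int, nat), arrow(io(tup3(tup3(char, bool, nat), char, unit)), io(tup3(tup3(char, bool, nat), char, unit))), int) }, so E := tup3(tup3(char, bool, nat), char, unit).

tup3(tup3(char, bool, nat), char, unit)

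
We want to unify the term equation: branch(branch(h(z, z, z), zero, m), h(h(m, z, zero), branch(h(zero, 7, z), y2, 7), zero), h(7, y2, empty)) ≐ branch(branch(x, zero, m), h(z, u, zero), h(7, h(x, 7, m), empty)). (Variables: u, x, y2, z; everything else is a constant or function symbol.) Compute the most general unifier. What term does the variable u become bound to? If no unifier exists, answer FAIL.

Decompose branch/3: branch(h(z, z, z), zero, m) ≐ branch(x, zero, m),  h(h(m, z, zero), branch(h(zero, 7, z), y2, 7), zero) ≐ h(z, u, zero),  h(7, y2, empty) ≐ h(7, h(x, 7, m), empty).
Decompose branch/3: h(z, z, z) ≐ x,  zero ≐ zero,  m ≐ m.
Bind x := h(z, z, z); substituting into the one remaining equation that mentions x gives: h(7, y2, empty) ≐ h(7, h(h(z, z, z), 7, m), empty).
Delete trivial equation zero ≐ zero.
Delete trivial equation m ≐ m.
Decompose h/3: h(m, z, zero) ≐ z,  branch(h(zero, 7, z), y2, 7) ≐ u,  zero ≐ zero.
Occurs check fails: z occurs in h(m, z, zero); the equation z ≐ h(m, z, zero) has no finite solution.

FAIL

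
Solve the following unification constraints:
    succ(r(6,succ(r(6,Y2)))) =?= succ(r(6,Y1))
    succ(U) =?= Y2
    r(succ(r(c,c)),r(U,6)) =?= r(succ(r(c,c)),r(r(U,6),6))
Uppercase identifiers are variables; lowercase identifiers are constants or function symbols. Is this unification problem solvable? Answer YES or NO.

Decompose succ/1: r(6,succ(r(6,Y2))) =?= r(6,Y1).
Decompose r/2: 6 =?= 6,  succ(r(6,Y2)) =?= Y1.
Delete trivial equation 6 =?= 6.
Bind Y1 := succ(r(6,Y2)); no other remaining equation mentions Y1.
Bind Y2 := succ(U); no other remaining equation mentions Y2. Substituting into the earlier binding gives Y1 := succ(r(6,succ(U))).
Decompose r/2: succ(r(c,c)) =?= succ(r(c,c)),  r(U,6) =?= r(r(U,6),6).
Delete trivial equation succ(r(c,c)) =?= succ(r(c,c)).
Decompose r/2: U =?= r(U,6),  6 =?= 6.
Occurs check fails: U occurs in r(U,6); the equation U =?= r(U,6) has no finite solution.

NO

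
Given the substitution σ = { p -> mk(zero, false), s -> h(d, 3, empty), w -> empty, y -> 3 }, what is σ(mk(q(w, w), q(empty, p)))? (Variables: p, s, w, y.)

Replace each occurrence of p with mk(zero, false).
Replace each occurrence of w with empty.
Result: mk(q(empty, empty), q(empty, mk(zero, false))).

mk(q(empty, empty), q(empty, mk(zero, false)))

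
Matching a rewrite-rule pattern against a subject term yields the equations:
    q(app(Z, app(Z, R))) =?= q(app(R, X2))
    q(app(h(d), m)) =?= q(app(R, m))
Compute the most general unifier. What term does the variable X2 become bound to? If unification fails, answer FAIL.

app(h(d), h(d))

Decompose q/1: app(Z, app(Z, R)) =?= app(R, X2).
Decompose app/2: Z =?= R,  app(Z, R) =?= X2.
Bind Z := R; substituting into the one remaining equation that mentions Z gives: app(R, R) =?= X2.
Bind X2 := app(R, R); no other remaining equation mentions X2.
Decompose q/1: app(h(d), m) =?= app(R, m).
Decompose app/2: h(d) =?= R,  m =?= m.
Bind R := h(d); no other remaining equation mentions R. Substituting into the earlier bindings gives Z := h(d), X2 := app(h(d), h(d)).
Delete trivial equation m =?= m.
MGU = { Z -> h(d), X2 -> app(h(d), h(d)), R -> h(d) }, so X2 -> app(h(d), h(d)).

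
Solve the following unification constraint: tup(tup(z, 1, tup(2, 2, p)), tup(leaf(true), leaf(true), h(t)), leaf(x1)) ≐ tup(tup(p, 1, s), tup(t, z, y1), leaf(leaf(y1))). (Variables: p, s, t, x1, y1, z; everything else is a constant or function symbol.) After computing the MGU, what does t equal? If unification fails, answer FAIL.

Decompose tup/3: tup(z, 1, tup(2, 2, p)) ≐ tup(p, 1, s),  tup(leaf(true), leaf(true), h(t)) ≐ tup(t, z, y1),  leaf(x1) ≐ leaf(leaf(y1)).
Decompose tup/3: z ≐ p,  1 ≐ 1,  tup(2, 2, p) ≐ s.
Bind z := p; substituting into the one remaining equation that mentions z gives: tup(leaf(true), leaf(true), h(t)) ≐ tup(t, p, y1).
Delete trivial equation 1 ≐ 1.
Bind s := tup(2, 2, p); no other remaining equation mentions s.
Decompose tup/3: leaf(true) ≐ t,  leaf(true) ≐ p,  h(t) ≐ y1.
Bind t := leaf(true); substituting into the one remaining equation that mentions t gives: h(leaf(true)) ≐ y1.
Bind p := leaf(true); no other remaining equation mentions p. Substituting into the earlier bindings gives z := leaf(true), s := tup(2, 2, leaf(true)).
Bind y1 := h(leaf(true)); substituting into the remaining equation gives: leaf(x1) ≐ leaf(leaf(h(leaf(true)))).
Decompose leaf/1: x1 ≐ leaf(h(leaf(true))).
Bind x1 := leaf(h(leaf(true))).
MGU = { z ↦ leaf(true), s ↦ tup(2, 2, leaf(true)), t ↦ leaf(true), p ↦ leaf(true), y1 ↦ h(leaf(true)), x1 ↦ leaf(h(leaf(true))) }, so t ↦ leaf(true).

leaf(true)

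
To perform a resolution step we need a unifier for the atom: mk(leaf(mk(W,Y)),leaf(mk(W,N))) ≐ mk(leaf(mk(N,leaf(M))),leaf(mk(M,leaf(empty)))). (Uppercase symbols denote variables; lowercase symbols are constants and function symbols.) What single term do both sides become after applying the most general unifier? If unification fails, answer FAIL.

Decompose mk/2: leaf(mk(W,Y)) ≐ leaf(mk(N,leaf(M))),  leaf(mk(W,N)) ≐ leaf(mk(M,leaf(empty))).
Decompose leaf/1: mk(W,Y) ≐ mk(N,leaf(M)).
Decompose mk/2: W ≐ N,  Y ≐ leaf(M).
Bind W := N; substituting into the one remaining equation that mentions W gives: leaf(mk(N,N)) ≐ leaf(mk(M,leaf(empty))).
Bind Y := leaf(M); no other remaining equation mentions Y.
Decompose leaf/1: mk(N,N) ≐ mk(M,leaf(empty)).
Decompose mk/2: N ≐ M,  N ≐ leaf(empty).
Bind N := M; substituting into the remaining equation gives: M ≐ leaf(empty). Substituting into the earlier binding gives W := M.
Bind M := leaf(empty). Substituting into the earlier bindings gives W := leaf(empty), Y := leaf(leaf(empty)), N := leaf(empty).
Applying the MGU to either side gives mk(leaf(mk(leaf(empty),leaf(leaf(empty)))),leaf(mk(leaf(empty),leaf(empty)))).

mk(leaf(mk(leaf(empty),leaf(leaf(empty)))),leaf(mk(leaf(empty),leaf(empty))))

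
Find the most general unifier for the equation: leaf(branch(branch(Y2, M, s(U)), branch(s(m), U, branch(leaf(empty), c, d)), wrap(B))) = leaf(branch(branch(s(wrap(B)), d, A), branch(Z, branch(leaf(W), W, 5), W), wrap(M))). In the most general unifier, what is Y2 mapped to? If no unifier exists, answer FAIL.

s(wrap(d))

Decompose leaf/1: branch(branch(Y2, M, s(U)), branch(s(m), U, branch(leaf(empty), c, d)), wrap(B)) = branch(branch(s(wrap(B)), d, A), branch(Z, branch(leaf(W), W, 5), W), wrap(M)).
Decompose branch/3: branch(Y2, M, s(U)) = branch(s(wrap(B)), d, A),  branch(s(m), U, branch(leaf(empty), c, d)) = branch(Z, branch(leaf(W), W, 5), W),  wrap(B) = wrap(M).
Decompose branch/3: Y2 = s(wrap(B)),  M = d,  s(U) = A.
Bind Y2 := s(wrap(B)); no other remaining equation mentions Y2.
Bind M := d; substituting into the one remaining equation that mentions M gives: wrap(B) = wrap(d).
Bind A := s(U); no other remaining equation mentions A.
Decompose branch/3: s(m) = Z,  U = branch(leaf(W), W, 5),  branch(leaf(empty), c, d) = W.
Bind Z := s(m); no other remaining equation mentions Z.
Bind U := branch(leaf(W), W, 5); no other remaining equation mentions U. Substituting into the earlier binding gives A := s(branch(leaf(W), W, 5)).
Bind W := branch(leaf(empty), c, d); no other remaining equation mentions W. Substituting into the earlier bindings gives A := s(branch(leaf(branch(leaf(empty), c, d)), branch(leaf(empty), c, d), 5)), U := branch(leaf(branch(leaf(empty), c, d)), branch(leaf(empty), c, d), 5).
Decompose wrap/1: B = d.
Bind B := d. Substituting into the earlier binding gives Y2 := s(wrap(d)).
MGU = { Y2 := s(wrap(d)), M := d, A := s(branch(leaf(branch(leaf(empty), c, d)), branch(leaf(empty), c, d), 5)), Z := s(m), U := branch(leaf(branch(leaf(empty), c, d)), branch(leaf(empty), c, d), 5), W := branch(leaf(empty), c, d), B := d }, so Y2 := s(wrap(d)).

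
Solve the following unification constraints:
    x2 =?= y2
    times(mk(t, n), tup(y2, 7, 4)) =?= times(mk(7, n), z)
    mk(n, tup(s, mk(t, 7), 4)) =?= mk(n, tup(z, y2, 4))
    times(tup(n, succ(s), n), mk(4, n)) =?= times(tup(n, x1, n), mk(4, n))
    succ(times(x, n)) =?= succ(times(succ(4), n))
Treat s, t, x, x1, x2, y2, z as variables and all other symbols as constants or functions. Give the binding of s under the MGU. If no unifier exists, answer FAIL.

Bind x2 := y2; no other remaining equation mentions x2.
Decompose times/2: mk(t, n) =?= mk(7, n),  tup(y2, 7, 4) =?= z.
Decompose mk/2: t =?= 7,  n =?= n.
Bind t := 7; substituting into the one remaining equation that mentions t gives: mk(n, tup(s, mk(7, 7), 4)) =?= mk(n, tup(z, y2, 4)).
Delete trivial equation n =?= n.
Bind z := tup(y2, 7, 4); substituting into the one remaining equation that mentions z gives: mk(n, tup(s, mk(7, 7), 4)) =?= mk(n, tup(tup(y2, 7, 4), y2, 4)).
Decompose mk/2: n =?= n,  tup(s, mk(7, 7), 4) =?= tup(tup(y2, 7, 4), y2, 4).
Delete trivial equation n =?= n.
Decompose tup/3: s =?= tup(y2, 7, 4),  mk(7, 7) =?= y2,  4 =?= 4.
Bind s := tup(y2, 7, 4); substituting into the one remaining equation that mentions s gives: times(tup(n, succ(tup(y2, 7, 4)), n), mk(4, n)) =?= times(tup(n, x1, n), mk(4, n)).
Bind y2 := mk(7, 7); substituting into the one remaining equation that mentions y2 gives: times(tup(n, succ(tup(mk(7, 7), 7, 4)), n), mk(4, n)) =?= times(tup(n, x1, n), mk(4, n)). Substituting into the earlier bindings gives x2 := mk(7, 7), z := tup(mk(7, 7), 7, 4), s := tup(mk(7, 7), 7, 4).
Delete trivial equation 4 =?= 4.
Decompose times/2: tup(n, succ(tup(mk(7, 7), 7, 4)), n) =?= tup(n, x1, n),  mk(4, n) =?= mk(4, n).
Decompose tup/3: n =?= n,  succ(tup(mk(7, 7), 7, 4)) =?= x1,  n =?= n.
Delete trivial equation n =?= n.
Bind x1 := succ(tup(mk(7, 7), 7, 4)); no other remaining equation mentions x1.
Delete trivial equation n =?= n.
Delete trivial equation mk(4, n) =?= mk(4, n).
Decompose succ/1: times(x, n) =?= times(succ(4), n).
Decompose times/2: x =?= succ(4),  n =?= n.
Bind x := succ(4); no other remaining equation mentions x.
Delete trivial equation n =?= n.
MGU = { x2 -> mk(7, 7), t -> 7, z -> tup(mk(7, 7), 7, 4), s -> tup(mk(7, 7), 7, 4), y2 -> mk(7, 7), x1 -> succ(tup(mk(7, 7), 7, 4)), x -> succ(4) }, so s -> tup(mk(7, 7), 7, 4).

tup(mk(7, 7), 7, 4)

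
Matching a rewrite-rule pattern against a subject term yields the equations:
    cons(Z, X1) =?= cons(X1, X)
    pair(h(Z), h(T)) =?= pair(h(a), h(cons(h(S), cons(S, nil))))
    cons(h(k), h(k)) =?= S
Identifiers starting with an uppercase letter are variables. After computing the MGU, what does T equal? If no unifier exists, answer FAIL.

cons(h(cons(h(k), h(k))), cons(cons(h(k), h(k)), nil))

Decompose cons/2: Z =?= X1,  X1 =?= X.
Bind Z := X1; substituting into the one remaining equation that mentions Z gives: pair(h(X1), h(T)) =?= pair(h(a), h(cons(h(S), cons(S, nil)))).
Bind X1 := X; substituting into the one remaining equation that mentions X1 gives: pair(h(X), h(T)) =?= pair(h(a), h(cons(h(S), cons(S, nil)))). Substituting into the earlier binding gives Z := X.
Decompose pair/2: h(X) =?= h(a),  h(T) =?= h(cons(h(S), cons(S, nil))).
Decompose h/1: X =?= a.
Bind X := a; no other remaining equation mentions X. Substituting into the earlier bindings gives Z := a, X1 := a.
Decompose h/1: T =?= cons(h(S), cons(S, nil)).
Bind T := cons(h(S), cons(S, nil)); no other remaining equation mentions T.
Bind S := cons(h(k), h(k)). Substituting into the earlier binding gives T := cons(h(cons(h(k), h(k))), cons(cons(h(k), h(k)), nil)).
MGU = { Z ↦ a, X1 ↦ a, X ↦ a, T ↦ cons(h(cons(h(k), h(k))), cons(cons(h(k), h(k)), nil)), S ↦ cons(h(k), h(k)) }, so T ↦ cons(h(cons(h(k), h(k))), cons(cons(h(k), h(k)), nil)).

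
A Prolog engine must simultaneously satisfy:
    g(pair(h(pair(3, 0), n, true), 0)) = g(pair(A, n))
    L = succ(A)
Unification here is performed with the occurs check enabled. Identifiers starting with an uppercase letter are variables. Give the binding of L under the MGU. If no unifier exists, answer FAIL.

Decompose g/1: pair(h(pair(3, 0), n, true), 0) = pair(A, n).
Decompose pair/2: h(pair(3, 0), n, true) = A,  0 = n.
Bind A := h(pair(3, 0), n, true); substituting into the one remaining equation that mentions A gives: L = succ(h(pair(3, 0), n, true)).
Clash: constants 0 and n differ; no unifier exists.

FAIL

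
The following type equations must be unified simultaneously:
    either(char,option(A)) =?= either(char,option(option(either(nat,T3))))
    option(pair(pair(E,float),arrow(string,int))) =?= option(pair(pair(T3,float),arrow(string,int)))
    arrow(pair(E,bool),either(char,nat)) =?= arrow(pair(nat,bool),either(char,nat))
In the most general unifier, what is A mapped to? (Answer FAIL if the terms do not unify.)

Decompose either/2: char =?= char,  option(A) =?= option(option(either(nat,T3))).
Delete trivial equation char =?= char.
Decompose option/1: A =?= option(either(nat,T3)).
Bind A := option(either(nat,T3)); no other remaining equation mentions A.
Decompose option/1: pair(pair(E,float),arrow(string,int)) =?= pair(pair(T3,float),arrow(string,int)).
Decompose pair/2: pair(E,float) =?= pair(T3,float),  arrow(string,int) =?= arrow(string,int).
Decompose pair/2: E =?= T3,  float =?= float.
Bind E := T3; substituting into the one remaining equation that mentions E gives: arrow(pair(T3,bool),either(char,nat)) =?= arrow(pair(nat,bool),either(char,nat)).
Delete trivial equation float =?= float.
Delete trivial equation arrow(string,int) =?= arrow(string,int).
Decompose arrow/2: pair(T3,bool) =?= pair(nat,bool),  either(char,nat) =?= either(char,nat).
Decompose pair/2: T3 =?= nat,  bool =?= bool.
Bind T3 := nat; no other remaining equation mentions T3. Substituting into the earlier bindings gives A := option(either(nat,nat)), E := nat.
Delete trivial equation bool =?= bool.
Delete trivial equation either(char,nat) =?= either(char,nat).
MGU = { A -> option(either(nat,nat)), E -> nat, T3 -> nat }, so A -> option(either(nat,nat)).

option(either(nat,nat))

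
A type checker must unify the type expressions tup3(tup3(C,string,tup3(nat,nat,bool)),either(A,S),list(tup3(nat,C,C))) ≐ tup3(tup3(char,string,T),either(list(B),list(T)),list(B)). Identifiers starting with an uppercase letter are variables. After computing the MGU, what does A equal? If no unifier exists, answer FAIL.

Decompose tup3/3: tup3(C,string,tup3(nat,nat,bool)) ≐ tup3(char,string,T),  either(A,S) ≐ either(list(B),list(T)),  list(tup3(nat,C,C)) ≐ list(B).
Decompose tup3/3: C ≐ char,  string ≐ string,  tup3(nat,nat,bool) ≐ T.
Bind C := char; substituting into the one remaining equation that mentions C gives: list(tup3(nat,char,char)) ≐ list(B).
Delete trivial equation string ≐ string.
Bind T := tup3(nat,nat,bool); substituting into the one remaining equation that mentions T gives: either(A,S) ≐ either(list(B),list(tup3(nat,nat,bool))).
Decompose either/2: A ≐ list(B),  S ≐ list(tup3(nat,nat,bool)).
Bind A := list(B); no other remaining equation mentions A.
Bind S := list(tup3(nat,nat,bool)); no other remaining equation mentions S.
Decompose list/1: tup3(nat,char,char) ≐ B.
Bind B := tup3(nat,char,char). Substituting into the earlier binding gives A := list(tup3(nat,char,char)).
MGU = { C := char, T := tup3(nat,nat,bool), A := list(tup3(nat,char,char)), S := list(tup3(nat,nat,bool)), B := tup3(nat,char,char) }, so A := list(tup3(nat,char,char)).

list(tup3(nat,char,char))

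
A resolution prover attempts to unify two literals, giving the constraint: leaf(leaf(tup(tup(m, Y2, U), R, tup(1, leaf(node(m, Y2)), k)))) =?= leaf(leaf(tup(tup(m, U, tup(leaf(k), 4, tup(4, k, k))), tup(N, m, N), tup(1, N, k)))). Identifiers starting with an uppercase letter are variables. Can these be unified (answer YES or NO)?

YES

Decompose leaf/1: leaf(tup(tup(m, Y2, U), R, tup(1, leaf(node(m, Y2)), k))) =?= leaf(tup(tup(m, U, tup(leaf(k), 4, tup(4, k, k))), tup(N, m, N), tup(1, N, k))).
Decompose leaf/1: tup(tup(m, Y2, U), R, tup(1, leaf(node(m, Y2)), k)) =?= tup(tup(m, U, tup(leaf(k), 4, tup(4, k, k))), tup(N, m, N), tup(1, N, k)).
Decompose tup/3: tup(m, Y2, U) =?= tup(m, U, tup(leaf(k), 4, tup(4, k, k))),  R =?= tup(N, m, N),  tup(1, leaf(node(m, Y2)), k) =?= tup(1, N, k).
Decompose tup/3: m =?= m,  Y2 =?= U,  U =?= tup(leaf(k), 4, tup(4, k, k)).
Delete trivial equation m =?= m.
Bind Y2 := U; substituting into the one remaining equation that mentions Y2 gives: tup(1, leaf(node(m, U)), k) =?= tup(1, N, k).
Bind U := tup(leaf(k), 4, tup(4, k, k)); substituting into the one remaining equation that mentions U gives: tup(1, leaf(node(m, tup(leaf(k), 4, tup(4, k, k)))), k) =?= tup(1, N, k). Substituting into the earlier binding gives Y2 := tup(leaf(k), 4, tup(4, k, k)).
Bind R := tup(N, m, N); no other remaining equation mentions R.
Decompose tup/3: 1 =?= 1,  leaf(node(m, tup(leaf(k), 4, tup(4, k, k)))) =?= N,  k =?= k.
Delete trivial equation 1 =?= 1.
Bind N := leaf(node(m, tup(leaf(k), 4, tup(4, k, k)))); no other remaining equation mentions N. Substituting into the earlier binding gives R := tup(leaf(node(m, tup(leaf(k), 4, tup(4, k, k)))), m, leaf(node(m, tup(leaf(k), 4, tup(4, k, k))))).
Delete trivial equation k =?= k.
No equations remain and no clash or occurs-check failure arose, so a unifier exists.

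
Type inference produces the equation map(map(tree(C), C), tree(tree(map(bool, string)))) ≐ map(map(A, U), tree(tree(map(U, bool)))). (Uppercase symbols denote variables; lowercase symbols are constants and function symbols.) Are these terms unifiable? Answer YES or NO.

Decompose map/2: map(tree(C), C) ≐ map(A, U),  tree(tree(map(bool, string))) ≐ tree(tree(map(U, bool))).
Decompose map/2: tree(C) ≐ A,  C ≐ U.
Bind A := tree(C); no other remaining equation mentions A.
Bind C := U; no other remaining equation mentions C. Substituting into the earlier binding gives A := tree(U).
Decompose tree/1: tree(map(bool, string)) ≐ tree(map(U, bool)).
Decompose tree/1: map(bool, string) ≐ map(U, bool).
Decompose map/2: bool ≐ U,  string ≐ bool.
Bind U := bool; no other remaining equation mentions U. Substituting into the earlier bindings gives A := tree(bool), C := bool.
Clash: constants string and bool differ; no unifier exists.

NO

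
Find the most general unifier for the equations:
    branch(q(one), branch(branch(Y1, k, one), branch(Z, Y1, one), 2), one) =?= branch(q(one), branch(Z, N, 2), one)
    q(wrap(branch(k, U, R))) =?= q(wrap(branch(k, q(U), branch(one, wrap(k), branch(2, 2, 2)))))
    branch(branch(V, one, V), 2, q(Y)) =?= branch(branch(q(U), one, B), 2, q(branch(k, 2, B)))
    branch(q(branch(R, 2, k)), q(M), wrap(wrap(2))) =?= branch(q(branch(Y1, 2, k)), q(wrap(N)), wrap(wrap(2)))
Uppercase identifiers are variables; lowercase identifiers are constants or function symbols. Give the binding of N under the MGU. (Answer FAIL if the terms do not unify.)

FAIL

Decompose branch/3: q(one) =?= q(one),  branch(branch(Y1, k, one), branch(Z, Y1, one), 2) =?= branch(Z, N, 2),  one =?= one.
Delete trivial equation q(one) =?= q(one).
Decompose branch/3: branch(Y1, k, one) =?= Z,  branch(Z, Y1, one) =?= N,  2 =?= 2.
Bind Z := branch(Y1, k, one); substituting into the one remaining equation that mentions Z gives: branch(branch(Y1, k, one), Y1, one) =?= N.
Bind N := branch(branch(Y1, k, one), Y1, one); substituting into the one remaining equation that mentions N gives: branch(q(branch(R, 2, k)), q(M), wrap(wrap(2))) =?= branch(q(branch(Y1, 2, k)), q(wrap(branch(branch(Y1, k, one), Y1, one))), wrap(wrap(2))).
Delete trivial equation 2 =?= 2.
Delete trivial equation one =?= one.
Decompose q/1: wrap(branch(k, U, R)) =?= wrap(branch(k, q(U), branch(one, wrap(k), branch(2, 2, 2)))).
Decompose wrap/1: branch(k, U, R) =?= branch(k, q(U), branch(one, wrap(k), branch(2, 2, 2))).
Decompose branch/3: k =?= k,  U =?= q(U),  R =?= branch(one, wrap(k), branch(2, 2, 2)).
Delete trivial equation k =?= k.
Occurs check fails: U occurs in q(U); the equation U =?= q(U) has no finite solution.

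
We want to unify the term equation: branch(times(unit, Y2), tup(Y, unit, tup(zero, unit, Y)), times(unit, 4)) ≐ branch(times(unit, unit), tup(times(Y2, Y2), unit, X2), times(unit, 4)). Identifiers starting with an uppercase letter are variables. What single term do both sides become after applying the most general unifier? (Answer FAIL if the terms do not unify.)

Decompose branch/3: times(unit, Y2) ≐ times(unit, unit),  tup(Y, unit, tup(zero, unit, Y)) ≐ tup(times(Y2, Y2), unit, X2),  times(unit, 4) ≐ times(unit, 4).
Decompose times/2: unit ≐ unit,  Y2 ≐ unit.
Delete trivial equation unit ≐ unit.
Bind Y2 := unit; substituting into the one remaining equation that mentions Y2 gives: tup(Y, unit, tup(zero, unit, Y)) ≐ tup(times(unit, unit), unit, X2).
Decompose tup/3: Y ≐ times(unit, unit),  unit ≐ unit,  tup(zero, unit, Y) ≐ X2.
Bind Y := times(unit, unit); substituting into the one remaining equation that mentions Y gives: tup(zero, unit, times(unit, unit)) ≐ X2.
Delete trivial equation unit ≐ unit.
Bind X2 := tup(zero, unit, times(unit, unit)); no other remaining equation mentions X2.
Delete trivial equation times(unit, 4) ≐ times(unit, 4).
Applying the MGU to either side gives branch(times(unit, unit), tup(times(unit, unit), unit, tup(zero, unit, times(unit, unit))), times(unit, 4)).

branch(times(unit, unit), tup(times(unit, unit), unit, tup(zero, unit, times(unit, unit))), times(unit, 4))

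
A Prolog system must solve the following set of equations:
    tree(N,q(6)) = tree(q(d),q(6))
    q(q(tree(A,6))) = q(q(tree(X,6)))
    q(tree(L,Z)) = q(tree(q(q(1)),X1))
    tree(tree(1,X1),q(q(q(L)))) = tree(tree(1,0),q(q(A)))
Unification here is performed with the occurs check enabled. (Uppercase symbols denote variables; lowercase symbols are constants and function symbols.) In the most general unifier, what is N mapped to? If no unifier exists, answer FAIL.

q(d)

Decompose tree/2: N = q(d),  q(6) = q(6).
Bind N := q(d); no other remaining equation mentions N.
Delete trivial equation q(6) = q(6).
Decompose q/1: q(tree(A,6)) = q(tree(X,6)).
Decompose q/1: tree(A,6) = tree(X,6).
Decompose tree/2: A = X,  6 = 6.
Bind A := X; substituting into the one remaining equation that mentions A gives: tree(tree(1,X1),q(q(q(L)))) = tree(tree(1,0),q(q(X))).
Delete trivial equation 6 = 6.
Decompose q/1: tree(L,Z) = tree(q(q(1)),X1).
Decompose tree/2: L = q(q(1)),  Z = X1.
Bind L := q(q(1)); substituting into the one remaining equation that mentions L gives: tree(tree(1,X1),q(q(q(q(q(1)))))) = tree(tree(1,0),q(q(X))).
Bind Z := X1; no other remaining equation mentions Z.
Decompose tree/2: tree(1,X1) = tree(1,0),  q(q(q(q(q(1))))) = q(q(X)).
Decompose tree/2: 1 = 1,  X1 = 0.
Delete trivial equation 1 = 1.
Bind X1 := 0; no other remaining equation mentions X1. Substituting into the earlier binding gives Z := 0.
Decompose q/1: q(q(q(q(1)))) = q(X).
Decompose q/1: q(q(q(1))) = X.
Bind X := q(q(q(1))). Substituting into the earlier binding gives A := q(q(q(1))).
MGU = { N -> q(d), A -> q(q(q(1))), L -> q(q(1)), Z -> 0, X1 -> 0, X -> q(q(q(1))) }, so N -> q(d).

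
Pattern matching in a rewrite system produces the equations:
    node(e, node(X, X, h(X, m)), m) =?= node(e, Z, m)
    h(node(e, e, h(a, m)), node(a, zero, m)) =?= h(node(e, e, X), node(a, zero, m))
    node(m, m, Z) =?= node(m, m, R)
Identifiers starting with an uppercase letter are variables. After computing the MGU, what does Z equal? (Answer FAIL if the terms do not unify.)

Decompose node/3: e =?= e,  node(X, X, h(X, m)) =?= Z,  m =?= m.
Delete trivial equation e =?= e.
Bind Z := node(X, X, h(X, m)); substituting into the one remaining equation that mentions Z gives: node(m, m, node(X, X, h(X, m))) =?= node(m, m, R).
Delete trivial equation m =?= m.
Decompose h/2: node(e, e, h(a, m)) =?= node(e, e, X),  node(a, zero, m) =?= node(a, zero, m).
Decompose node/3: e =?= e,  e =?= e,  h(a, m) =?= X.
Delete trivial equation e =?= e.
Delete trivial equation e =?= e.
Bind X := h(a, m); substituting into the one remaining equation that mentions X gives: node(m, m, node(h(a, m), h(a, m), h(h(a, m), m))) =?= node(m, m, R). Substituting into the earlier binding gives Z := node(h(a, m), h(a, m), h(h(a, m), m)).
Delete trivial equation node(a, zero, m) =?= node(a, zero, m).
Decompose node/3: m =?= m,  m =?= m,  node(h(a, m), h(a, m), h(h(a, m), m)) =?= R.
Delete trivial equation m =?= m.
Delete trivial equation m =?= m.
Bind R := node(h(a, m), h(a, m), h(h(a, m), m)).
MGU = { Z ↦ node(h(a, m), h(a, m), h(h(a, m), m)), X ↦ h(a, m), R ↦ node(h(a, m), h(a, m), h(h(a, m), m)) }, so Z ↦ node(h(a, m), h(a, m), h(h(a, m), m)).

node(h(a, m), h(a, m), h(h(a, m), m))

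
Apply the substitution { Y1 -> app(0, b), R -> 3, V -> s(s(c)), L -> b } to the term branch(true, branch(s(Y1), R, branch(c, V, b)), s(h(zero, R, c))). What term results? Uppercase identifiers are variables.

branch(true, branch(s(app(0, b)), 3, branch(c, s(s(c)), b)), s(h(zero, 3, c)))

Replace each occurrence of Y1 with app(0, b).
Replace each occurrence of R with 3.
Replace each occurrence of V with s(s(c)).
Result: branch(true, branch(s(app(0, b)), 3, branch(c, s(s(c)), b)), s(h(zero, 3, c))).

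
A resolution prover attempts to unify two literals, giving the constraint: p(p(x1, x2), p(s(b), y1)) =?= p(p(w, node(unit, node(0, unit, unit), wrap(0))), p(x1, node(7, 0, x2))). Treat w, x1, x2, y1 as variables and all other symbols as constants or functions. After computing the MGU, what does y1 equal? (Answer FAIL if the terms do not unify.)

node(7, 0, node(unit, node(0, unit, unit), wrap(0)))

Decompose p/2: p(x1, x2) =?= p(w, node(unit, node(0, unit, unit), wrap(0))),  p(s(b), y1) =?= p(x1, node(7, 0, x2)).
Decompose p/2: x1 =?= w,  x2 =?= node(unit, node(0, unit, unit), wrap(0)).
Bind x1 := w; substituting into the one remaining equation that mentions x1 gives: p(s(b), y1) =?= p(w, node(7, 0, x2)).
Bind x2 := node(unit, node(0, unit, unit), wrap(0)); substituting into the remaining equation gives: p(s(b), y1) =?= p(w, node(7, 0, node(unit, node(0, unit, unit), wrap(0)))).
Decompose p/2: s(b) =?= w,  y1 =?= node(7, 0, node(unit, node(0, unit, unit), wrap(0))).
Bind w := s(b); no other remaining equation mentions w. Substituting into the earlier binding gives x1 := s(b).
Bind y1 := node(7, 0, node(unit, node(0, unit, unit), wrap(0))).
MGU = { x1 ↦ s(b), x2 ↦ node(unit, node(0, unit, unit), wrap(0)), w ↦ s(b), y1 ↦ node(7, 0, node(unit, node(0, unit, unit), wrap(0))) }, so y1 ↦ node(7, 0, node(unit, node(0, unit, unit), wrap(0))).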